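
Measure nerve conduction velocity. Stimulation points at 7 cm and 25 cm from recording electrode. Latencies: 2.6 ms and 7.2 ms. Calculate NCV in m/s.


Distance = (25 - 7) / 100 = 0.18 m
dt = (7.2 - 2.6) / 1000 = 0.0046 s
NCV = dist / dt = 39.13 m/s


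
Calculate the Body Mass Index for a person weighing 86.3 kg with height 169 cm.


BMI = weight / height^2
height = 169 cm = 1.69 m
BMI = 86.3 / 1.69^2
BMI = 30.22 kg/m^2


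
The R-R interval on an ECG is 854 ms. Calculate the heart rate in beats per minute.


HR = 60 / RR_interval(s)
RR = 854 ms = 0.854 s
HR = 60 / 0.854 = 70.26 bpm


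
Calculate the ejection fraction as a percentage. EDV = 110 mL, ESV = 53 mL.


SV = EDV - ESV = 110 - 53 = 57 mL
EF = SV/EDV * 100 = 57/110 * 100
EF = 51.82%


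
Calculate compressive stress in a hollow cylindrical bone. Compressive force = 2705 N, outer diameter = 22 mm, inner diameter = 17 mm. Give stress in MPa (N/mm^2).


A = pi*(r_o^2 - r_i^2)
r_o = 11 mm, r_i = 8.5 mm
A = 153.153 mm^2
sigma = F/A = 2705 / 153.153
sigma = 17.66 MPa


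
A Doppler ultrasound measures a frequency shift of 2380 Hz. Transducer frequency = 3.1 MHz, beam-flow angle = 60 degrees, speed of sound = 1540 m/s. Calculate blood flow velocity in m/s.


v = fd * c / (2 * f0 * cos(theta))
v = 2380 * 1540 / (2 * 3.1000e+06 * cos(60))
v = 1.182 m/s


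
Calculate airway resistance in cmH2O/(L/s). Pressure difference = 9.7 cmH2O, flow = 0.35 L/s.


R = dP / flow
R = 9.7 / 0.35
R = 27.71 cmH2O/(L/s)


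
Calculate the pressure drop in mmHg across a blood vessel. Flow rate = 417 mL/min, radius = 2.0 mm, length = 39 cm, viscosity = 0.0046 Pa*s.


dP = 8*mu*L*Q / (pi*r^4)
Q = 417 mL/min = 6.95e-06 m^3/s
dP = 1984.39 Pa = 1984.39 / 133.322 mmHg = 14.88 mmHg


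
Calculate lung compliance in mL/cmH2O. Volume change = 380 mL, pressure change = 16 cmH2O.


C = dV / dP
C = 380 / 16
C = 23.75 mL/cmH2O


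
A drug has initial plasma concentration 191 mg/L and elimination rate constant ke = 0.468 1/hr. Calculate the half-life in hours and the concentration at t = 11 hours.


t_half = ln(2) / ke = 0.693147 / 0.468 = 1.481 hr
C(t) = C0 * exp(-ke*t) = 191 * exp(-0.468*11)
C(11) = 1.11 mg/L


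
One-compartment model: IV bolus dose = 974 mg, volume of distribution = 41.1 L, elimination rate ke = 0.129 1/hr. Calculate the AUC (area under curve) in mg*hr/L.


C0 = Dose/Vd = 974/41.1 = 23.6983 mg/L
AUC = C0/ke = 23.6983/0.129
AUC = 183.7 mg*hr/L


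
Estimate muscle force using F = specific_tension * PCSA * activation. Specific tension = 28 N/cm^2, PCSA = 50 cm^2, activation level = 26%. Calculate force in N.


F = sigma * PCSA * activation
F = 28 * 50 * 0.26
F = 364 N


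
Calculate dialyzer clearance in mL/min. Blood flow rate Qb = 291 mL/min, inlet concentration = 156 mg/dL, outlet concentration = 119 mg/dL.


K = Qb * (Cb_in - Cb_out) / Cb_in
K = 291 * (156 - 119) / 156
K = 69.02 mL/min


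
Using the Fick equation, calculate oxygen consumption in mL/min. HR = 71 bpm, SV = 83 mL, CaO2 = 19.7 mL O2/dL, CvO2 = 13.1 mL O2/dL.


CO = HR*SV = 71*83/1000 = 5.893 L/min
a-v O2 diff = 19.7 - 13.1 = 6.6 mL/dL
VO2 = CO * (CaO2-CvO2) * 10 dL/L
VO2 = 5.893 * 6.6 * 10
VO2 = 388.9 mL/min


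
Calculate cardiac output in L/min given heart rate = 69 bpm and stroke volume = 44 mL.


CO = HR * SV
CO = 69 * 44 / 1000
CO = 3.036 L/min


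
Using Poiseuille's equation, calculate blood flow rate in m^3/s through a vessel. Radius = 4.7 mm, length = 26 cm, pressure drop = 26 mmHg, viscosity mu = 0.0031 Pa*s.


Q = pi*r^4*dP / (8*mu*L)
r = 0.0047 m, L = 0.26 m
dP = 26 mmHg = 3466.372 Pa
Q = 8.2412e-04 m^3/s


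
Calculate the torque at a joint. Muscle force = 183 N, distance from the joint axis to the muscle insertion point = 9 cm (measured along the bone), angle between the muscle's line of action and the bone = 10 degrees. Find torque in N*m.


Torque = F * d * sin(theta)   (moment arm = d*sin(theta))
d = 9 cm = 0.09 m
Torque = 183 * 0.09 * sin(10)
Torque = 2.86 N*m


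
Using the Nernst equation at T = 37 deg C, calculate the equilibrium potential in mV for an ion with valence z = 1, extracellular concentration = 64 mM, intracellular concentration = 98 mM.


E = (RT/(zF)) * ln(C_out/C_in)
T = 37 + 273.15 = 310.15 K
E = (8.314 * 310.15 / (1 * 96485)) * ln(64/98)
E = -11.39 mV


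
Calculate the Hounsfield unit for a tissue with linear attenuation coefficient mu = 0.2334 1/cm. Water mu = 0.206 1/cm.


HU = ((mu_tissue - mu_water) / mu_water) * 1000
HU = ((0.2334 - 0.206) / 0.206) * 1000
HU = 133


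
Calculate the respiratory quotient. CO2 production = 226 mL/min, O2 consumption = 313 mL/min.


RQ = VCO2 / VO2
RQ = 226 / 313
RQ = 0.722


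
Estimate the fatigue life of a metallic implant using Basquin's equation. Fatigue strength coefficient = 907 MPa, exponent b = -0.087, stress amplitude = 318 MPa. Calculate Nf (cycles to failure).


sigma_a = sigma_f' * (2Nf)^b
2Nf = (sigma_a/sigma_f')^(1/b)
2Nf = (318/907)^(1/-0.087)
2Nf = 170590.93
Nf = 8.53e+04


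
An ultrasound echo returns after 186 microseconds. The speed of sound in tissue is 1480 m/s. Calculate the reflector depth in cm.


depth = c * t / 2
t = 186 us = 1.8600e-04 s
depth = 1480 * 1.8600e-04 / 2
depth = 0.13764 m = 13.764 cm


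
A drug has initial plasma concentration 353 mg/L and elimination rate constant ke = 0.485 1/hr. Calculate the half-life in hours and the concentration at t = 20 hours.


t_half = ln(2) / ke = 0.693147 / 0.485 = 1.429 hr
C(t) = C0 * exp(-ke*t) = 353 * exp(-0.485*20)
C(20) = 0.02163 mg/L


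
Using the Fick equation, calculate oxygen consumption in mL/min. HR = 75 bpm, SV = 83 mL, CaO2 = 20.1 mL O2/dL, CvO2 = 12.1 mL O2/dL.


CO = HR*SV = 75*83/1000 = 6.225 L/min
a-v O2 diff = 20.1 - 12.1 = 8 mL/dL
VO2 = CO * (CaO2-CvO2) * 10 dL/L
VO2 = 6.225 * 8 * 10
VO2 = 498 mL/min


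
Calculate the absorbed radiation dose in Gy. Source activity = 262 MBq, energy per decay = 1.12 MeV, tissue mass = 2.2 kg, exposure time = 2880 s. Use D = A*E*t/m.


A = 262 MBq = 2.6200e+08 Bq
E = 1.12 MeV = 1.79424e-13 J
D = A*E*t/m = 2.6200e+08*1.79424e-13*2880/2.2
D = 0.06154 Gy


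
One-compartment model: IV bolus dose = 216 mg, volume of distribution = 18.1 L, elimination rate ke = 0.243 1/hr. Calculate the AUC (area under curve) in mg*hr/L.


C0 = Dose/Vd = 216/18.1 = 11.9337 mg/L
AUC = C0/ke = 11.9337/0.243
AUC = 49.11 mg*hr/L


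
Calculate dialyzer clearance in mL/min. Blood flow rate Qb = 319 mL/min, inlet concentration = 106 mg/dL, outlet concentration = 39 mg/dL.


K = Qb * (Cb_in - Cb_out) / Cb_in
K = 319 * (106 - 39) / 106
K = 201.6 mL/min


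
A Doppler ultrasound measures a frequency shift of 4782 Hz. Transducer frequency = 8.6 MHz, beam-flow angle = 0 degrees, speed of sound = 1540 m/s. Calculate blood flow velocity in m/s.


v = fd * c / (2 * f0 * cos(theta))
v = 4782 * 1540 / (2 * 8.6000e+06 * cos(0))
v = 0.4282 m/s


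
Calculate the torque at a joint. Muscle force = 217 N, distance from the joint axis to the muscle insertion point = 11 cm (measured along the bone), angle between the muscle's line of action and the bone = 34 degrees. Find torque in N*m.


Torque = F * d * sin(theta)   (moment arm = d*sin(theta))
d = 11 cm = 0.11 m
Torque = 217 * 0.11 * sin(34)
Torque = 13.35 N*m


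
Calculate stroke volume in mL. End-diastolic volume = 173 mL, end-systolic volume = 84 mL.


SV = EDV - ESV
SV = 173 - 84
SV = 89 mL


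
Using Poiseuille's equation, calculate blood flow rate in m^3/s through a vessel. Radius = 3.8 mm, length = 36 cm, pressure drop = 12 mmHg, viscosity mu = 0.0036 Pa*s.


Q = pi*r^4*dP / (8*mu*L)
r = 0.0038 m, L = 0.36 m
dP = 12 mmHg = 1599.864 Pa
Q = 1.0108e-04 m^3/s


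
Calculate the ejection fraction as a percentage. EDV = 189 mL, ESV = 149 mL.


SV = EDV - ESV = 189 - 149 = 40 mL
EF = SV/EDV * 100 = 40/189 * 100
EF = 21.16%


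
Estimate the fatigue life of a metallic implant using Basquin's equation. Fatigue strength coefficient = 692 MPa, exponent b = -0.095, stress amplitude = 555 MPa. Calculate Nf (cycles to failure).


sigma_a = sigma_f' * (2Nf)^b
2Nf = (sigma_a/sigma_f')^(1/b)
2Nf = (555/692)^(1/-0.095)
2Nf = 10.199035
Nf = 5.1


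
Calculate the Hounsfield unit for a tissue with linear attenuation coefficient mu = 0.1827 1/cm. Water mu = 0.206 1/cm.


HU = ((mu_tissue - mu_water) / mu_water) * 1000
HU = ((0.1827 - 0.206) / 0.206) * 1000
HU = -113.1


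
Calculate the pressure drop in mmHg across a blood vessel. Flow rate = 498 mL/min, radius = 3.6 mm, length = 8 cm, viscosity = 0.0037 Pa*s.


dP = 8*mu*L*Q / (pi*r^4)
Q = 498 mL/min = 8.3e-06 m^3/s
dP = 37.2477 Pa = 37.2477 / 133.322 mmHg = 0.2794 mmHg


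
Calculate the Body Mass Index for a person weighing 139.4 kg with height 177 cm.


BMI = weight / height^2
height = 177 cm = 1.77 m
BMI = 139.4 / 1.77^2
BMI = 44.5 kg/m^2


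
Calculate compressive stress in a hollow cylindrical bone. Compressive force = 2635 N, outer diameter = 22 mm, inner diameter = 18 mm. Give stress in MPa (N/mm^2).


A = pi*(r_o^2 - r_i^2)
r_o = 11 mm, r_i = 9 mm
A = 125.664 mm^2
sigma = F/A = 2635 / 125.664
sigma = 20.97 MPa


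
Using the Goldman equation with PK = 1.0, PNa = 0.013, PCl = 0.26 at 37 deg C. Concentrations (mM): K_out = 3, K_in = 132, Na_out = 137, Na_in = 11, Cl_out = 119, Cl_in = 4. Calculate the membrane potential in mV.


Vm = (RT/F)*ln((PK*Ko + PNa*Nao + PCl*Cli)/(PK*Ki + PNa*Nai + PCl*Clo))
Numer = 5.821, Denom = 163.083
Vm = -89.07 mV


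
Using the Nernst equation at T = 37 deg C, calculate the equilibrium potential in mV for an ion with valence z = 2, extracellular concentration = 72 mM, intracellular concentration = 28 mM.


E = (RT/(zF)) * ln(C_out/C_in)
T = 37 + 273.15 = 310.15 K
E = (8.314 * 310.15 / (2 * 96485)) * ln(72/28)
E = 12.62 mV


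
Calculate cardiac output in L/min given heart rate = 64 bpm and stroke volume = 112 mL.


CO = HR * SV
CO = 64 * 112 / 1000
CO = 7.168 L/min


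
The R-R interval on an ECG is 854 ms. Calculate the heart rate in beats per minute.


HR = 60 / RR_interval(s)
RR = 854 ms = 0.854 s
HR = 60 / 0.854 = 70.26 bpm


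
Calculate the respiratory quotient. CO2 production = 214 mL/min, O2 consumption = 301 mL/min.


RQ = VCO2 / VO2
RQ = 214 / 301
RQ = 0.711


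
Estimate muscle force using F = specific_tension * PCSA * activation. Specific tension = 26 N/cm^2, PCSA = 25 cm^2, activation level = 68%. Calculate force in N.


F = sigma * PCSA * activation
F = 26 * 25 * 0.68
F = 442 N


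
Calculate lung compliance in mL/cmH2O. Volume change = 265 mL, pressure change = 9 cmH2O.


C = dV / dP
C = 265 / 9
C = 29.44 mL/cmH2O


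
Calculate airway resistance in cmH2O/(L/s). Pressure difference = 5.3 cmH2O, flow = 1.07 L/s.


R = dP / flow
R = 5.3 / 1.07
R = 4.953 cmH2O/(L/s)


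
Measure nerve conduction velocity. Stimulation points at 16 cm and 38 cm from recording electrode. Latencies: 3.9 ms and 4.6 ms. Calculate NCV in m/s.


Distance = (38 - 16) / 100 = 0.22 m
dt = (4.6 - 3.9) / 1000 = 7.0000e-04 s
NCV = dist / dt = 314.3 m/s


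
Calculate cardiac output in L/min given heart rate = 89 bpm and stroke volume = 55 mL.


CO = HR * SV
CO = 89 * 55 / 1000
CO = 4.895 L/min


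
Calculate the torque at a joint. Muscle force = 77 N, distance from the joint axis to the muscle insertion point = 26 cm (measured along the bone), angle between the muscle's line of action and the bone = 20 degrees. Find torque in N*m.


Torque = F * d * sin(theta)   (moment arm = d*sin(theta))
d = 26 cm = 0.26 m
Torque = 77 * 0.26 * sin(20)
Torque = 6.847 N*m


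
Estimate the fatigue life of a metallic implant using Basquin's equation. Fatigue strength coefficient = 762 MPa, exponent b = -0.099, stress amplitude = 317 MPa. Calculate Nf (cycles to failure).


sigma_a = sigma_f' * (2Nf)^b
2Nf = (sigma_a/sigma_f')^(1/b)
2Nf = (317/762)^(1/-0.099)
2Nf = 7037.7106
Nf = 3519


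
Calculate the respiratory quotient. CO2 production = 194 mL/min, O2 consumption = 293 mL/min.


RQ = VCO2 / VO2
RQ = 194 / 293
RQ = 0.6621


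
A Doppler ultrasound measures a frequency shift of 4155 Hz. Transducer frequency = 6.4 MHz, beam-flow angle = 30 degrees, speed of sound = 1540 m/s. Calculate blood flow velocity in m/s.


v = fd * c / (2 * f0 * cos(theta))
v = 4155 * 1540 / (2 * 6.4000e+06 * cos(30))
v = 0.5772 m/s


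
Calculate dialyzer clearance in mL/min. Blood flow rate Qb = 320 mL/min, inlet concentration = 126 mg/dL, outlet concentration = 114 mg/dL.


K = Qb * (Cb_in - Cb_out) / Cb_in
K = 320 * (126 - 114) / 126
K = 30.48 mL/min


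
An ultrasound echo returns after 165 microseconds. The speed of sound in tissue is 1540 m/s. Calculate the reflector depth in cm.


depth = c * t / 2
t = 165 us = 1.6500e-04 s
depth = 1540 * 1.6500e-04 / 2
depth = 0.12705 m = 12.705 cm


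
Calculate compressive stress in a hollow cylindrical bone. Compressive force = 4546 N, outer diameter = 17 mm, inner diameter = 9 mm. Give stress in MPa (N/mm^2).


A = pi*(r_o^2 - r_i^2)
r_o = 8.5 mm, r_i = 4.5 mm
A = 163.363 mm^2
sigma = F/A = 4546 / 163.363
sigma = 27.83 MPa


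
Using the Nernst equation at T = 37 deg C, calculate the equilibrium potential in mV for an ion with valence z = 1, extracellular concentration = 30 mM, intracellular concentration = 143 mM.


E = (RT/(zF)) * ln(C_out/C_in)
T = 37 + 273.15 = 310.15 K
E = (8.314 * 310.15 / (1 * 96485)) * ln(30/143)
E = -41.74 mV


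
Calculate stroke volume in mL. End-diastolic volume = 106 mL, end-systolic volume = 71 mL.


SV = EDV - ESV
SV = 106 - 71
SV = 35 mL


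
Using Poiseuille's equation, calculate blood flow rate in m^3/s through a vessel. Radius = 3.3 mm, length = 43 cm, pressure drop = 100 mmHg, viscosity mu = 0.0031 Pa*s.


Q = pi*r^4*dP / (8*mu*L)
r = 0.0033 m, L = 0.43 m
dP = 100 mmHg = 13332.2 Pa
Q = 4.6579e-04 m^3/s


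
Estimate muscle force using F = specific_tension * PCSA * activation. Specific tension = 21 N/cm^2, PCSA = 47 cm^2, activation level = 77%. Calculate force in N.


F = sigma * PCSA * activation
F = 21 * 47 * 0.77
F = 760 N


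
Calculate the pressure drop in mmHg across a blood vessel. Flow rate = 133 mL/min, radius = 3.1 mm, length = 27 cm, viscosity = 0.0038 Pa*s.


dP = 8*mu*L*Q / (pi*r^4)
Q = 133 mL/min = 2.21667e-06 m^3/s
dP = 62.7107 Pa = 62.7107 / 133.322 mmHg = 0.4704 mmHg


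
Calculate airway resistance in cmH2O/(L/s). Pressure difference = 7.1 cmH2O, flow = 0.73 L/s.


R = dP / flow
R = 7.1 / 0.73
R = 9.726 cmH2O/(L/s)


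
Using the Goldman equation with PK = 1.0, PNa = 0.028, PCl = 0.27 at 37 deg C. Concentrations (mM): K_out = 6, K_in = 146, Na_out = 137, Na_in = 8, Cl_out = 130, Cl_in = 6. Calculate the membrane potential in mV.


Vm = (RT/F)*ln((PK*Ko + PNa*Nao + PCl*Cli)/(PK*Ki + PNa*Nai + PCl*Clo))
Numer = 11.456, Denom = 181.324
Vm = -73.81 mV


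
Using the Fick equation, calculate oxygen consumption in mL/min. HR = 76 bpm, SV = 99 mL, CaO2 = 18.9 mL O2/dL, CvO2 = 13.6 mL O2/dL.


CO = HR*SV = 76*99/1000 = 7.524 L/min
a-v O2 diff = 18.9 - 13.6 = 5.3 mL/dL
VO2 = CO * (CaO2-CvO2) * 10 dL/L
VO2 = 7.524 * 5.3 * 10
VO2 = 398.8 mL/min


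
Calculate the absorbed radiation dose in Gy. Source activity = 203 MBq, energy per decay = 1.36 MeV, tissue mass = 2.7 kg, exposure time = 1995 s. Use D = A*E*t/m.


A = 203 MBq = 2.0300e+08 Bq
E = 1.36 MeV = 2.17872e-13 J
D = A*E*t/m = 2.0300e+08*2.17872e-13*1995/2.7
D = 0.03268 Gy


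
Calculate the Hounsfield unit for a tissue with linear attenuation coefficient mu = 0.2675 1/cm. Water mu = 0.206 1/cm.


HU = ((mu_tissue - mu_water) / mu_water) * 1000
HU = ((0.2675 - 0.206) / 0.206) * 1000
HU = 298.5


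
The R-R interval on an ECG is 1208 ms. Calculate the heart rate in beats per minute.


HR = 60 / RR_interval(s)
RR = 1208 ms = 1.208 s
HR = 60 / 1.208 = 49.67 bpm


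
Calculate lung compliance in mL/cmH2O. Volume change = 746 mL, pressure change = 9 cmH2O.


C = dV / dP
C = 746 / 9
C = 82.89 mL/cmH2O


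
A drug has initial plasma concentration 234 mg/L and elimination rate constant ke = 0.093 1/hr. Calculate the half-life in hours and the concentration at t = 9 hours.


t_half = ln(2) / ke = 0.693147 / 0.093 = 7.453 hr
C(t) = C0 * exp(-ke*t) = 234 * exp(-0.093*9)
C(9) = 101.3 mg/L


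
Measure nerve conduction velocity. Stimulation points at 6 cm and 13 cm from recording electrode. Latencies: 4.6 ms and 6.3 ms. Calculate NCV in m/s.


Distance = (13 - 6) / 100 = 0.07 m
dt = (6.3 - 4.6) / 1000 = 0.0017 s
NCV = dist / dt = 41.18 m/s


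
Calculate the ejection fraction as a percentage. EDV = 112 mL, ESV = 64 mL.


SV = EDV - ESV = 112 - 64 = 48 mL
EF = SV/EDV * 100 = 48/112 * 100
EF = 42.86%


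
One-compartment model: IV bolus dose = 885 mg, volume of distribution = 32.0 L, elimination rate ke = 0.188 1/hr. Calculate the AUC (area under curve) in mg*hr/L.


C0 = Dose/Vd = 885/32.0 = 27.6562 mg/L
AUC = C0/ke = 27.6562/0.188
AUC = 147.1 mg*hr/L


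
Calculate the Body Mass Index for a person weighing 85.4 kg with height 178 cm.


BMI = weight / height^2
height = 178 cm = 1.78 m
BMI = 85.4 / 1.78^2
BMI = 26.95 kg/m^2


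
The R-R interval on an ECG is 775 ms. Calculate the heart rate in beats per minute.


HR = 60 / RR_interval(s)
RR = 775 ms = 0.775 s
HR = 60 / 0.775 = 77.42 bpm


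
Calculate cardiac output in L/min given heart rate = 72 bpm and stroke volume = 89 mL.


CO = HR * SV
CO = 72 * 89 / 1000
CO = 6.408 L/min


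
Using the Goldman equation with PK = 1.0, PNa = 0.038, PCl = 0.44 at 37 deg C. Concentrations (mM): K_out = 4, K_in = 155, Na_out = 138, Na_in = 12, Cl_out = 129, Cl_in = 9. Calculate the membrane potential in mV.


Vm = (RT/F)*ln((PK*Ko + PNa*Nao + PCl*Cli)/(PK*Ki + PNa*Nai + PCl*Clo))
Numer = 13.204, Denom = 212.216
Vm = -74.22 mV


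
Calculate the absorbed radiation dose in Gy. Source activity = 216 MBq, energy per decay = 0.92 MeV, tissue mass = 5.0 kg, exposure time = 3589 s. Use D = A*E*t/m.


A = 216 MBq = 2.1600e+08 Bq
E = 0.92 MeV = 1.47384e-13 J
D = A*E*t/m = 2.1600e+08*1.47384e-13*3589/5.0
D = 0.02285 Gy


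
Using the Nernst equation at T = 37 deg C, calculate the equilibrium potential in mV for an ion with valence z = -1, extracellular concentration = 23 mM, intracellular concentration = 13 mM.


E = (RT/(zF)) * ln(C_out/C_in)
T = 37 + 273.15 = 310.15 K
E = (8.314 * 310.15 / (-1 * 96485)) * ln(23/13)
E = -15.25 mV


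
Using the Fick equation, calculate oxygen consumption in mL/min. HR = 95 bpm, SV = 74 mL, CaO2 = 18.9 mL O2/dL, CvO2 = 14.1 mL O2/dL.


CO = HR*SV = 95*74/1000 = 7.03 L/min
a-v O2 diff = 18.9 - 14.1 = 4.8 mL/dL
VO2 = CO * (CaO2-CvO2) * 10 dL/L
VO2 = 7.03 * 4.8 * 10
VO2 = 337.4 mL/min


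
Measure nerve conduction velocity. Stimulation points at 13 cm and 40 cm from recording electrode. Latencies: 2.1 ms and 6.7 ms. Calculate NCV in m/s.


Distance = (40 - 13) / 100 = 0.27 m
dt = (6.7 - 2.1) / 1000 = 0.0046 s
NCV = dist / dt = 58.7 m/s


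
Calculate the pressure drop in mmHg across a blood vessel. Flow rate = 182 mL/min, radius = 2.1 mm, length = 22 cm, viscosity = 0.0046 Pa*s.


dP = 8*mu*L*Q / (pi*r^4)
Q = 182 mL/min = 3.03333e-06 m^3/s
dP = 401.942 Pa = 401.942 / 133.322 mmHg = 3.015 mmHg


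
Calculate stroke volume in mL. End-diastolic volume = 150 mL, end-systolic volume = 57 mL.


SV = EDV - ESV
SV = 150 - 57
SV = 93 mL


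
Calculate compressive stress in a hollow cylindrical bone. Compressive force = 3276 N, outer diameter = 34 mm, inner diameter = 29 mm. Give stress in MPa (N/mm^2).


A = pi*(r_o^2 - r_i^2)
r_o = 17 mm, r_i = 14.5 mm
A = 247.4 mm^2
sigma = F/A = 3276 / 247.4
sigma = 13.24 MPa


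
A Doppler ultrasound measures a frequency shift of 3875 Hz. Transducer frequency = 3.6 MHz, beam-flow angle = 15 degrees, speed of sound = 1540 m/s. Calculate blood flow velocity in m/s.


v = fd * c / (2 * f0 * cos(theta))
v = 3875 * 1540 / (2 * 3.6000e+06 * cos(15))
v = 0.8581 m/s


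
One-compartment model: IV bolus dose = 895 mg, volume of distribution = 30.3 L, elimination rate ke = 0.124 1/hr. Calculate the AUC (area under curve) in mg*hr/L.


C0 = Dose/Vd = 895/30.3 = 29.538 mg/L
AUC = C0/ke = 29.538/0.124
AUC = 238.2 mg*hr/L


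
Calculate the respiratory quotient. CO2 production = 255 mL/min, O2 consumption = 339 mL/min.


RQ = VCO2 / VO2
RQ = 255 / 339
RQ = 0.7522


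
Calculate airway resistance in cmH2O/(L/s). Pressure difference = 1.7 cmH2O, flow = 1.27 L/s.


R = dP / flow
R = 1.7 / 1.27
R = 1.339 cmH2O/(L/s)


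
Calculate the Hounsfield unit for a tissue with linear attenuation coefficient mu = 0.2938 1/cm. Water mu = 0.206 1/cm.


HU = ((mu_tissue - mu_water) / mu_water) * 1000
HU = ((0.2938 - 0.206) / 0.206) * 1000
HU = 426.2


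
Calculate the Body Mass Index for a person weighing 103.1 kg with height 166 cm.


BMI = weight / height^2
height = 166 cm = 1.66 m
BMI = 103.1 / 1.66^2
BMI = 37.41 kg/m^2


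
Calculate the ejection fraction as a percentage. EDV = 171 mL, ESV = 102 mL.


SV = EDV - ESV = 171 - 102 = 69 mL
EF = SV/EDV * 100 = 69/171 * 100
EF = 40.35%


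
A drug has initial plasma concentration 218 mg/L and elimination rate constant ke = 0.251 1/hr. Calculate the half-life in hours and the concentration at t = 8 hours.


t_half = ln(2) / ke = 0.693147 / 0.251 = 2.762 hr
C(t) = C0 * exp(-ke*t) = 218 * exp(-0.251*8)
C(8) = 29.27 mg/L


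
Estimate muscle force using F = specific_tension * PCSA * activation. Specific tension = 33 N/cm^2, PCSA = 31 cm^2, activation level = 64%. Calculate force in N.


F = sigma * PCSA * activation
F = 33 * 31 * 0.64
F = 654.7 N


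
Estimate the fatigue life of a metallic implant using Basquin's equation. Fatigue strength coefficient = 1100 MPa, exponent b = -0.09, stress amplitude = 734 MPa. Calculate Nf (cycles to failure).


sigma_a = sigma_f' * (2Nf)^b
2Nf = (sigma_a/sigma_f')^(1/b)
2Nf = (734/1100)^(1/-0.09)
2Nf = 89.574569
Nf = 44.79


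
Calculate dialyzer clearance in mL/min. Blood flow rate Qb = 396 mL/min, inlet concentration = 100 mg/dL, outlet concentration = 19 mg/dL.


K = Qb * (Cb_in - Cb_out) / Cb_in
K = 396 * (100 - 19) / 100
K = 320.8 mL/min


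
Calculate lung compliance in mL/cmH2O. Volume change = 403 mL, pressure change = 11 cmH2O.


C = dV / dP
C = 403 / 11
C = 36.64 mL/cmH2O


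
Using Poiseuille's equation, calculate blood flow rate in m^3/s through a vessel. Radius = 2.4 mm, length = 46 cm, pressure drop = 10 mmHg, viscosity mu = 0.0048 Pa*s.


Q = pi*r^4*dP / (8*mu*L)
r = 0.0024 m, L = 0.46 m
dP = 10 mmHg = 1333.22 Pa
Q = 7.8670e-06 m^3/s


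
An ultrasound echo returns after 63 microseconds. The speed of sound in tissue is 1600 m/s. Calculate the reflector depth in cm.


depth = c * t / 2
t = 63 us = 6.3000e-05 s
depth = 1600 * 6.3000e-05 / 2
depth = 0.0504 m = 5.04 cm


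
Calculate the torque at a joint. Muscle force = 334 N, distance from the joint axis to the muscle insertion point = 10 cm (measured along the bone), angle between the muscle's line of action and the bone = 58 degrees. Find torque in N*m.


Torque = F * d * sin(theta)   (moment arm = d*sin(theta))
d = 10 cm = 0.1 m
Torque = 334 * 0.1 * sin(58)
Torque = 28.32 N*m


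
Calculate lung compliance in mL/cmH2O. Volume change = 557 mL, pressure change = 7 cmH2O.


C = dV / dP
C = 557 / 7
C = 79.57 mL/cmH2O


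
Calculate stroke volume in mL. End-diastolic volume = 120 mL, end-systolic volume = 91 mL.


SV = EDV - ESV
SV = 120 - 91
SV = 29 mL


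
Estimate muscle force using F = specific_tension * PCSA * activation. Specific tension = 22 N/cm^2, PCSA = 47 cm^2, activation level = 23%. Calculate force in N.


F = sigma * PCSA * activation
F = 22 * 47 * 0.23
F = 237.8 N


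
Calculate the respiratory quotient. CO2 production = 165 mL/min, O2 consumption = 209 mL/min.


RQ = VCO2 / VO2
RQ = 165 / 209
RQ = 0.7895


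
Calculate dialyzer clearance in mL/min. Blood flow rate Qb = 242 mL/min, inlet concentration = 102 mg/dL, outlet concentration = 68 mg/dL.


K = Qb * (Cb_in - Cb_out) / Cb_in
K = 242 * (102 - 68) / 102
K = 80.67 mL/min


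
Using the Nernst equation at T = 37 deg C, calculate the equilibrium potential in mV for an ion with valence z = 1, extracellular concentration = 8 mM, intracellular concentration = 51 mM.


E = (RT/(zF)) * ln(C_out/C_in)
T = 37 + 273.15 = 310.15 K
E = (8.314 * 310.15 / (1 * 96485)) * ln(8/51)
E = -49.51 mV


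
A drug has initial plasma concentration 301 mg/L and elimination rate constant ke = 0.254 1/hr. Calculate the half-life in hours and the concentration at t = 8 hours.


t_half = ln(2) / ke = 0.693147 / 0.254 = 2.729 hr
C(t) = C0 * exp(-ke*t) = 301 * exp(-0.254*8)
C(8) = 39.45 mg/L


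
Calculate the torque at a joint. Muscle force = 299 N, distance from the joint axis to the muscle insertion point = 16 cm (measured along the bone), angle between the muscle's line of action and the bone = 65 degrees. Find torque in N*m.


Torque = F * d * sin(theta)   (moment arm = d*sin(theta))
d = 16 cm = 0.16 m
Torque = 299 * 0.16 * sin(65)
Torque = 43.36 N*m


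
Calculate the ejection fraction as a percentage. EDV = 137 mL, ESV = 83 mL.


SV = EDV - ESV = 137 - 83 = 54 mL
EF = SV/EDV * 100 = 54/137 * 100
EF = 39.42%


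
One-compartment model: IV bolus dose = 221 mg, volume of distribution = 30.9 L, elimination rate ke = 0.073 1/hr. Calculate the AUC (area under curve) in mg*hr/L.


C0 = Dose/Vd = 221/30.9 = 7.1521 mg/L
AUC = C0/ke = 7.1521/0.073
AUC = 97.97 mg*hr/L


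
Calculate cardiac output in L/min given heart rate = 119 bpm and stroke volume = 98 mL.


CO = HR * SV
CO = 119 * 98 / 1000
CO = 11.66 L/min


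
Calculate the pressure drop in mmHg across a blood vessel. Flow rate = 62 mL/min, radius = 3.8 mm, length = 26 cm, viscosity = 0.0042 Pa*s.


dP = 8*mu*L*Q / (pi*r^4)
Q = 62 mL/min = 1.03333e-06 m^3/s
dP = 13.7806 Pa = 13.7806 / 133.322 mmHg = 0.1034 mmHg


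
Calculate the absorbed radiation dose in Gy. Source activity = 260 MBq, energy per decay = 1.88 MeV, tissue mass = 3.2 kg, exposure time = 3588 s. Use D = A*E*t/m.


A = 260 MBq = 2.6000e+08 Bq
E = 1.88 MeV = 3.01176e-13 J
D = A*E*t/m = 2.6000e+08*3.01176e-13*3588/3.2
D = 0.0878 Gy


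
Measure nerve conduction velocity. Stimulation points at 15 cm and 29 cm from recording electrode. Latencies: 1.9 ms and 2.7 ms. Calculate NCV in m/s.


Distance = (29 - 15) / 100 = 0.14 m
dt = (2.7 - 1.9) / 1000 = 8.0000e-04 s
NCV = dist / dt = 175 m/s


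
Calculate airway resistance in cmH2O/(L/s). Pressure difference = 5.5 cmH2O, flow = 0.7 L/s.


R = dP / flow
R = 5.5 / 0.7
R = 7.857 cmH2O/(L/s)


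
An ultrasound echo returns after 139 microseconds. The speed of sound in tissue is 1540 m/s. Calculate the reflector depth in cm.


depth = c * t / 2
t = 139 us = 1.3900e-04 s
depth = 1540 * 1.3900e-04 / 2
depth = 0.10703 m = 10.703 cm


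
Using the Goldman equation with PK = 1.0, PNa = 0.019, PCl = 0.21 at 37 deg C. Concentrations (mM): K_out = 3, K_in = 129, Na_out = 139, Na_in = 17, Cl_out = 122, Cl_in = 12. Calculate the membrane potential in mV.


Vm = (RT/F)*ln((PK*Ko + PNa*Nao + PCl*Cli)/(PK*Ki + PNa*Nai + PCl*Clo))
Numer = 8.161, Denom = 154.943
Vm = -78.67 mV


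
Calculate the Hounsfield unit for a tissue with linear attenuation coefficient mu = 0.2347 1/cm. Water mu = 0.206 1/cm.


HU = ((mu_tissue - mu_water) / mu_water) * 1000
HU = ((0.2347 - 0.206) / 0.206) * 1000
HU = 139.3


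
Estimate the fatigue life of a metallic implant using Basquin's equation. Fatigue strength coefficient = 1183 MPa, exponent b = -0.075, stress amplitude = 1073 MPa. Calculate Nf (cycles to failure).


sigma_a = sigma_f' * (2Nf)^b
2Nf = (sigma_a/sigma_f')^(1/b)
2Nf = (1073/1183)^(1/-0.075)
2Nf = 3.6739533
Nf = 1.837


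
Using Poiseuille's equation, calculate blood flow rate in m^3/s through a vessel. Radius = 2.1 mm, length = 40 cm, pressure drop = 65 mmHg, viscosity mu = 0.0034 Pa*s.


Q = pi*r^4*dP / (8*mu*L)
r = 0.0021 m, L = 0.4 m
dP = 65 mmHg = 8665.93 Pa
Q = 4.8665e-05 m^3/s


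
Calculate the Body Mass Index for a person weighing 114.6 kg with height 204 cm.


BMI = weight / height^2
height = 204 cm = 2.04 m
BMI = 114.6 / 2.04^2
BMI = 27.54 kg/m^2


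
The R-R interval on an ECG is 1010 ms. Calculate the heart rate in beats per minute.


HR = 60 / RR_interval(s)
RR = 1010 ms = 1.01 s
HR = 60 / 1.01 = 59.41 bpm


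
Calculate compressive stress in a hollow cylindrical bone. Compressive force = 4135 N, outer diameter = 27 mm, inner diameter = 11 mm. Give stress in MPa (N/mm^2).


A = pi*(r_o^2 - r_i^2)
r_o = 13.5 mm, r_i = 5.5 mm
A = 477.522 mm^2
sigma = F/A = 4135 / 477.522
sigma = 8.659 MPa


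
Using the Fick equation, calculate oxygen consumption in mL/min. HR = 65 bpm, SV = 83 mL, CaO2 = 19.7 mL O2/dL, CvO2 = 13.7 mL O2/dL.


CO = HR*SV = 65*83/1000 = 5.395 L/min
a-v O2 diff = 19.7 - 13.7 = 6 mL/dL
VO2 = CO * (CaO2-CvO2) * 10 dL/L
VO2 = 5.395 * 6 * 10
VO2 = 323.7 mL/min


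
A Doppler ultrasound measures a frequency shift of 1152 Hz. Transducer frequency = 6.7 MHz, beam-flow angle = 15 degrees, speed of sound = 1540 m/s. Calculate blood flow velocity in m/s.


v = fd * c / (2 * f0 * cos(theta))
v = 1152 * 1540 / (2 * 6.7000e+06 * cos(15))
v = 0.1371 m/s


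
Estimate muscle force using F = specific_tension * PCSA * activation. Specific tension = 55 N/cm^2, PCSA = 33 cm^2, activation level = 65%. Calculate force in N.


F = sigma * PCSA * activation
F = 55 * 33 * 0.65
F = 1180 N


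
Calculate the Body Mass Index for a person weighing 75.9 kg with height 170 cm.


BMI = weight / height^2
height = 170 cm = 1.7 m
BMI = 75.9 / 1.7^2
BMI = 26.26 kg/m^2


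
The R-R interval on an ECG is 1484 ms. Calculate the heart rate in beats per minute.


HR = 60 / RR_interval(s)
RR = 1484 ms = 1.484 s
HR = 60 / 1.484 = 40.43 bpm


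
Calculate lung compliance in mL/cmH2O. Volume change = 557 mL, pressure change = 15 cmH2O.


C = dV / dP
C = 557 / 15
C = 37.13 mL/cmH2O


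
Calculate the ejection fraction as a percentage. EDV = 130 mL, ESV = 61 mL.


SV = EDV - ESV = 130 - 61 = 69 mL
EF = SV/EDV * 100 = 69/130 * 100
EF = 53.08%


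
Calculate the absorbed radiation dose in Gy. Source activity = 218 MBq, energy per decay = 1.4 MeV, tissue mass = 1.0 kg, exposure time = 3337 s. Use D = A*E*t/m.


A = 218 MBq = 2.1800e+08 Bq
E = 1.4 MeV = 2.2428e-13 J
D = A*E*t/m = 2.1800e+08*2.2428e-13*3337/1.0
D = 0.1632 Gy


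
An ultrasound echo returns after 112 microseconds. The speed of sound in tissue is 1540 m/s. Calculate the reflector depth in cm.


depth = c * t / 2
t = 112 us = 1.1200e-04 s
depth = 1540 * 1.1200e-04 / 2
depth = 0.08624 m = 8.624 cm


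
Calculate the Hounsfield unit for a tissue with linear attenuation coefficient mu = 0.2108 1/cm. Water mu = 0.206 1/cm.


HU = ((mu_tissue - mu_water) / mu_water) * 1000
HU = ((0.2108 - 0.206) / 0.206) * 1000
HU = 23.3


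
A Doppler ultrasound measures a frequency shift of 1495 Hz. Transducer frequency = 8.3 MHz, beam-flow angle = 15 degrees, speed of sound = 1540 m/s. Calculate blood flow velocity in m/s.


v = fd * c / (2 * f0 * cos(theta))
v = 1495 * 1540 / (2 * 8.3000e+06 * cos(15))
v = 0.1436 m/s


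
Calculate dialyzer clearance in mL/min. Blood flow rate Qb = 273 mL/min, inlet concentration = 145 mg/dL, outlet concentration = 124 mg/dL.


K = Qb * (Cb_in - Cb_out) / Cb_in
K = 273 * (145 - 124) / 145
K = 39.54 mL/min


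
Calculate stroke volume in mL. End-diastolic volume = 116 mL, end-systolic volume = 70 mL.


SV = EDV - ESV
SV = 116 - 70
SV = 46 mL


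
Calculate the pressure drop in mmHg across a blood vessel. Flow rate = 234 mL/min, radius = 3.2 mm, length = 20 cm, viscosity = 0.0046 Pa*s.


dP = 8*mu*L*Q / (pi*r^4)
Q = 234 mL/min = 3.9e-06 m^3/s
dP = 87.135 Pa = 87.135 / 133.322 mmHg = 0.6536 mmHg


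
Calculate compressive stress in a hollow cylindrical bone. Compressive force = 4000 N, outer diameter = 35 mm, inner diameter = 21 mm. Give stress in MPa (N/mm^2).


A = pi*(r_o^2 - r_i^2)
r_o = 17.5 mm, r_i = 10.5 mm
A = 615.752 mm^2
sigma = F/A = 4000 / 615.752
sigma = 6.496 MPa


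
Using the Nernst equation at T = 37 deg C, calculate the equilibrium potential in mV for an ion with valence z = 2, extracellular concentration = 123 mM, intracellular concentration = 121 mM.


E = (RT/(zF)) * ln(C_out/C_in)
T = 37 + 273.15 = 310.15 K
E = (8.314 * 310.15 / (2 * 96485)) * ln(123/121)
E = 0.2191 mV


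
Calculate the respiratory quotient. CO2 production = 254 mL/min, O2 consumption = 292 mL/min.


RQ = VCO2 / VO2
RQ = 254 / 292
RQ = 0.8699


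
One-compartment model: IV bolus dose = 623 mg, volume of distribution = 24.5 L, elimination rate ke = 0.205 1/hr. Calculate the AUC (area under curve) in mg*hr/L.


C0 = Dose/Vd = 623/24.5 = 25.4286 mg/L
AUC = C0/ke = 25.4286/0.205
AUC = 124 mg*hr/L


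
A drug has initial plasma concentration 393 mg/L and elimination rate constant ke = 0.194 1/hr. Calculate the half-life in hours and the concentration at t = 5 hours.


t_half = ln(2) / ke = 0.693147 / 0.194 = 3.573 hr
C(t) = C0 * exp(-ke*t) = 393 * exp(-0.194*5)
C(5) = 149 mg/L


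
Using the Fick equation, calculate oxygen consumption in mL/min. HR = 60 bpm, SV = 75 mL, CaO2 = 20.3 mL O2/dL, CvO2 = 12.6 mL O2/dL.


CO = HR*SV = 60*75/1000 = 4.5 L/min
a-v O2 diff = 20.3 - 12.6 = 7.7 mL/dL
VO2 = CO * (CaO2-CvO2) * 10 dL/L
VO2 = 4.5 * 7.7 * 10
VO2 = 346.5 mL/min


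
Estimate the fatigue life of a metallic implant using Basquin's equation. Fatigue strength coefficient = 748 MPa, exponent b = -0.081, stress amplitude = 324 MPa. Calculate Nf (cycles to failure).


sigma_a = sigma_f' * (2Nf)^b
2Nf = (sigma_a/sigma_f')^(1/b)
2Nf = (324/748)^(1/-0.081)
2Nf = 30611.443
Nf = 1.531e+04


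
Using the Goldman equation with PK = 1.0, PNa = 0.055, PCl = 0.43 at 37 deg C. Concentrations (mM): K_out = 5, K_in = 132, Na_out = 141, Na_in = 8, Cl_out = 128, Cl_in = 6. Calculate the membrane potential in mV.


Vm = (RT/F)*ln((PK*Ko + PNa*Nao + PCl*Cli)/(PK*Ki + PNa*Nai + PCl*Clo))
Numer = 15.335, Denom = 187.48
Vm = -66.91 mV


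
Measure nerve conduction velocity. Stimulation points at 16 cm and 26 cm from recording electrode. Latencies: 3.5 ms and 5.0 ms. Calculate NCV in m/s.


Distance = (26 - 16) / 100 = 0.1 m
dt = (5.0 - 3.5) / 1000 = 0.0015 s
NCV = dist / dt = 66.67 m/s


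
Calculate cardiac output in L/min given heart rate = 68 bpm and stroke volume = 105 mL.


CO = HR * SV
CO = 68 * 105 / 1000
CO = 7.14 L/min


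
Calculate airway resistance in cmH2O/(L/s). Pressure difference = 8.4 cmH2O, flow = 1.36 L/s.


R = dP / flow
R = 8.4 / 1.36
R = 6.176 cmH2O/(L/s)


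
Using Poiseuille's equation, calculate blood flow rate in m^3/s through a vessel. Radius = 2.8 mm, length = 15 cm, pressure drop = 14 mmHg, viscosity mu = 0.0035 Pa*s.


Q = pi*r^4*dP / (8*mu*L)
r = 0.0028 m, L = 0.15 m
dP = 14 mmHg = 1866.508 Pa
Q = 8.5815e-05 m^3/s


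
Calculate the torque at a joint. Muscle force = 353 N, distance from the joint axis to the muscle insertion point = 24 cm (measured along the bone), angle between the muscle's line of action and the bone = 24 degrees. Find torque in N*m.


Torque = F * d * sin(theta)   (moment arm = d*sin(theta))
d = 24 cm = 0.24 m
Torque = 353 * 0.24 * sin(24)
Torque = 34.46 N*m


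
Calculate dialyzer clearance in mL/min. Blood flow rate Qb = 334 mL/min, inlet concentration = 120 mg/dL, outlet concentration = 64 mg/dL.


K = Qb * (Cb_in - Cb_out) / Cb_in
K = 334 * (120 - 64) / 120
K = 155.9 mL/min


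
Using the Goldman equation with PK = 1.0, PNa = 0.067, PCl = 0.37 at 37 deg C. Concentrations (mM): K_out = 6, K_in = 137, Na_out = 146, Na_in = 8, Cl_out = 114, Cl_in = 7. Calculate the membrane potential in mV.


Vm = (RT/F)*ln((PK*Ko + PNa*Nao + PCl*Cli)/(PK*Ki + PNa*Nai + PCl*Clo))
Numer = 18.372, Denom = 179.716
Vm = -60.95 mV


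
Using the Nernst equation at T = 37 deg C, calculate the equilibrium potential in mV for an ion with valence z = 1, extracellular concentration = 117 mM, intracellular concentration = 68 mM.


E = (RT/(zF)) * ln(C_out/C_in)
T = 37 + 273.15 = 310.15 K
E = (8.314 * 310.15 / (1 * 96485)) * ln(117/68)
E = 14.5 mV


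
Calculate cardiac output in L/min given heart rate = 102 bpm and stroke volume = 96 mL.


CO = HR * SV
CO = 102 * 96 / 1000
CO = 9.792 L/min


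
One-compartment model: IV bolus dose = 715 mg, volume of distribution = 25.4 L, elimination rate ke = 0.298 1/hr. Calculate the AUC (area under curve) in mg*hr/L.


C0 = Dose/Vd = 715/25.4 = 28.1496 mg/L
AUC = C0/ke = 28.1496/0.298
AUC = 94.46 mg*hr/L


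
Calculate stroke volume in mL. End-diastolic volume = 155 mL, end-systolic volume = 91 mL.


SV = EDV - ESV
SV = 155 - 91
SV = 64 mL


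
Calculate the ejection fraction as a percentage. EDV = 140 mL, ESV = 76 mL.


SV = EDV - ESV = 140 - 76 = 64 mL
EF = SV/EDV * 100 = 64/140 * 100
EF = 45.71%


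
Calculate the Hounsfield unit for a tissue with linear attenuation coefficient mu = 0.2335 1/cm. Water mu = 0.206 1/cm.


HU = ((mu_tissue - mu_water) / mu_water) * 1000
HU = ((0.2335 - 0.206) / 0.206) * 1000
HU = 133.5


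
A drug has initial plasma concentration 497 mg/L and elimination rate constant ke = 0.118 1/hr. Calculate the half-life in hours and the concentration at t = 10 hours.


t_half = ln(2) / ke = 0.693147 / 0.118 = 5.874 hr
C(t) = C0 * exp(-ke*t) = 497 * exp(-0.118*10)
C(10) = 152.7 mg/L


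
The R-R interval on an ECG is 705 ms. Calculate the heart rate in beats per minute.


HR = 60 / RR_interval(s)
RR = 705 ms = 0.705 s
HR = 60 / 0.705 = 85.11 bpm


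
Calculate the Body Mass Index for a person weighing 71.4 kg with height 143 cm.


BMI = weight / height^2
height = 143 cm = 1.43 m
BMI = 71.4 / 1.43^2
BMI = 34.92 kg/m^2


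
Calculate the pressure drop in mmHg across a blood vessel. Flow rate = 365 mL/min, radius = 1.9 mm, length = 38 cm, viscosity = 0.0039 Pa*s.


dP = 8*mu*L*Q / (pi*r^4)
Q = 365 mL/min = 6.08333e-06 m^3/s
dP = 1761.63 Pa = 1761.63 / 133.322 mmHg = 13.21 mmHg


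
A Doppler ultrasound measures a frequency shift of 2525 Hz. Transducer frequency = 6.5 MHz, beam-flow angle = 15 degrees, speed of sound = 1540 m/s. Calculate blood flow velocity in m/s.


v = fd * c / (2 * f0 * cos(theta))
v = 2525 * 1540 / (2 * 6.5000e+06 * cos(15))
v = 0.3097 m/s


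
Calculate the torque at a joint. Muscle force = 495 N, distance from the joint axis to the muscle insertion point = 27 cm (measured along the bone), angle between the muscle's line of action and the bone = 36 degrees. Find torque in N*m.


Torque = F * d * sin(theta)   (moment arm = d*sin(theta))
d = 27 cm = 0.27 m
Torque = 495 * 0.27 * sin(36)
Torque = 78.56 N*m


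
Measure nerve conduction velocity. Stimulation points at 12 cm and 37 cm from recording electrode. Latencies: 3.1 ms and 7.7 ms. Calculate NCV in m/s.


Distance = (37 - 12) / 100 = 0.25 m
dt = (7.7 - 3.1) / 1000 = 0.0046 s
NCV = dist / dt = 54.35 m/s


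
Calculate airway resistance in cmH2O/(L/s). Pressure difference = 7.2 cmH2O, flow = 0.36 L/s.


R = dP / flow
R = 7.2 / 0.36
R = 20 cmH2O/(L/s)


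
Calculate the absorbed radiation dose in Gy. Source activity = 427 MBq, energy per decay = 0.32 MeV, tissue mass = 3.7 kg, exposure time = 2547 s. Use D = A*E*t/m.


A = 427 MBq = 4.2700e+08 Bq
E = 0.32 MeV = 5.1264e-14 J
D = A*E*t/m = 4.2700e+08*5.1264e-14*2547/3.7
D = 0.01507 Gy
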